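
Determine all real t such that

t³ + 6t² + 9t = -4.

t = -4 or t = -1

Rearrange: t³ + 6t² + 9t + 4 = 0.
Possible rational roots are divisors of 4. Testing t = -4 gives 0, so (t + 4) is a factor.
Divide: t³ + 6t² + 9t + 4 = (t + 4)(t² + 2t + 1).
The quadratic has the repeated root t = -1.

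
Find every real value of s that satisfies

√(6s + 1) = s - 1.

Square both sides: 6s + 1 = (s - 1)².
Expand and rearrange: s² - 8s = 0.
Solving gives s = 8 or s = 0.
Check each candidate in the original equation:
  s = 8: √(49) = 7, while s - 1 = 7 — valid.
  s = 0: √(1) = 1, while s - 1 = -1 — extraneous.

s = 8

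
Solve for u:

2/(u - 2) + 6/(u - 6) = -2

Multiply both sides by (u - 2)(u - 6):
2(u - 6) + 6(u - 2) = -2(u - 2)(u - 6).
Expand and collect terms: -2u^2 + 8u = 0.
Factor or apply the quadratic formula: u = 0 or u = 4.
Neither value makes a denominator zero (u != 2, u != 6), so both are valid.

u = 0 or u = 4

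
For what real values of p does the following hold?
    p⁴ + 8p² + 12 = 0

Let u = p². The equation becomes u² + 8u + 12 = 0.
Factor: (u + 6)(u + 2) = 0, so u = -6 or u = -2.
p² = -6 < 0 has no real solution.
p² = -2 < 0 has no real solution.

No real solutions.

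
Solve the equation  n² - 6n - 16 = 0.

Factor: (n + 2)(n - 8) = 0.
So n = -2 or n = 8.

n = -2 or n = 8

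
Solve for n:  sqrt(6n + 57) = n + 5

Square both sides: 6n + 57 = (n + 5)^2.
Expand and rearrange: n^2 + 4n - 32 = 0.
Solving gives n = 4 or n = -8.
Check each candidate in the original equation:
  n = 4: sqrt(81) = 9, while n + 5 = 9 — valid.
  n = -8: sqrt(9) = 3, while n + 5 = -3 — extraneous.

n = 4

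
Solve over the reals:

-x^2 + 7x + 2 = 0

x = -0.2749 or x = 7.2749

Discriminant: (7)^2 - 4*(-1)*2 = 57.
Quadratic formula: x = (-7 +/- sqrt(57)) / (-2).
So x = 7/2 - sqrt(57)/2 ~= -0.2749 or x = 7/2 + sqrt(57)/2 ~= 7.2749.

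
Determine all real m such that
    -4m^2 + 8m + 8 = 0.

m = -0.7321 or m = 2.7321

Discriminant: (8)^2 - 4*(-4)*8 = 192.
Quadratic formula: m = (-8 +/- sqrt(192)) / (-8).
So m = 1 - sqrt(3) ~= -0.7321 or m = 1 + sqrt(3) ~= 2.7321.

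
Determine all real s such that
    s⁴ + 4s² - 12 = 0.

Let u = s². The equation becomes u² + 4u - 12 = 0.
Factor: (u + 6)(u - 2) = 0, so u = -6 or u = 2.
s² = -6 < 0 has no real solution.
s² = 2 gives s = ±√(2) ≈ ±1.4142.

s = -1.4142 or s = 1.4142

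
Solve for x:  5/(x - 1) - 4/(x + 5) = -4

x = -3.6302 or x = -0.6198

Multiply both sides by (x - 1)(x + 5):
5(x + 5) - 4(x - 1) = -4(x - 1)(x + 5).
Expand and collect terms: -4x^2 - 17x - 9 = 0.
By the quadratic formula, x = (17 +/- sqrt(145)) / -8, so x ~= -3.6302 or x ~= -0.6198.
Neither value makes a denominator zero (x != 1, x != -5), so both are valid.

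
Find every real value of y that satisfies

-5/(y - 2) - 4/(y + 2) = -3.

y = -1.13 or y = 4.13

Multiply both sides by (y - 2)(y + 2):
-5(y + 2) - 4(y - 2) = -3(y - 2)(y + 2).
Expand and collect terms: -3y² + 9y + 14 = 0.
By the quadratic formula, y = (-9 ± √249) / -6, so y ≈ -1.13 or y ≈ 4.13.
Neither value makes a denominator zero (y ≠ 2, y ≠ -2), so both are valid.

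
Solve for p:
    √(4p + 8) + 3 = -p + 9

p = 2

Isolate the radical: √(4p + 8) = -p + 6.
Square both sides: 4p + 8 = (-p + 6)².
Expand and rearrange: p² - 16p + 28 = 0.
Solving gives p = 14 or p = 2.
Check each candidate in the original equation:
  p = 14: √(64) = 8, while -p + 6 = -8 — extraneous.
  p = 2: √(16) = 4, while -p + 6 = 4 — valid.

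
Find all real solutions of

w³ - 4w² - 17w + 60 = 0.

Possible rational roots are divisors of 60. Testing w = 5 gives 0, so (w - 5) is a factor.
Divide: w³ - 4w² - 17w + 60 = (w - 5)(w² + w - 12).
Factor the quadratic: w = 3 or w = -4.

w = -4 or w = 3 or w = 5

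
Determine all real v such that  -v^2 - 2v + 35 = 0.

Factor: -1(v + 7)(v - 5) = 0.
So v = -7 or v = 5.

v = -7 or v = 5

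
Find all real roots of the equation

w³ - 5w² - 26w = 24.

Rearrange: w³ - 5w² - 26w - 24 = 0.
Possible rational roots are divisors of -24. Testing w = -2 gives 0, so (w + 2) is a factor.
Divide: w³ - 5w² - 26w - 24 = (w + 2)(w² - 7w - 12).
Apply the quadratic formula to w² - 7w - 12 = 0: w = (7 ± √97)/2, i.e. w ≈ 8.4244 or w ≈ -1.4244.

w = -2 or w = -1.4244 or w = 8.4244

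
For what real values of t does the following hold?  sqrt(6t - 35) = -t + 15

Square both sides: 6t - 35 = (-t + 15)^2.
Expand and rearrange: t^2 - 36t + 260 = 0.
Solving gives t = 26 or t = 10.
Check each candidate in the original equation:
  t = 26: sqrt(121) = 11, while -t + 15 = -11 — extraneous.
  t = 10: sqrt(25) = 5, while -t + 15 = 5 — valid.

t = 10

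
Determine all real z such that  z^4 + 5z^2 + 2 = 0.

Let u = z^2. The equation becomes u^2 + 5u + 2 = 0.
By the quadratic formula, u = -5/2 + sqrt(17)/2 or u = -5/2 - sqrt(17)/2.
z^2 = -5/2 + sqrt(17)/2 < 0 has no real solution.
z^2 = -5/2 - sqrt(17)/2 < 0 has no real solution.

No real solutions.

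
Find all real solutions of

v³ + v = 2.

Rearrange: v³ + v - 2 = 0.
Possible rational roots are divisors of -2. Testing v = 1 gives 0, so (v - 1) is a factor.
Divide: v³ + v - 2 = (v - 1)(v² + v + 2).
The quadratic v² + v + 2 has discriminant -7 < 0, so no further real roots.

v = 1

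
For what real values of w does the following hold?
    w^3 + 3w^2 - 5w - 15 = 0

w = -3 or w = -2.2361 or w = 2.2361

Possible rational roots are divisors of -15. Testing w = -3 gives 0, so (w + 3) is a factor.
Divide: w^3 + 3w^2 - 5w - 15 = (w + 3)(w^2 - 5).
Apply the quadratic formula to w^2 - 5 = 0: w = (0 +/- sqrt(20))/2, i.e. w ~= 2.2361 or w ~= -2.2361.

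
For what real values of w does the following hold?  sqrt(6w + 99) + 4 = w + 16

w = -3

Isolate the radical: sqrt(6w + 99) = w + 12.
Square both sides: 6w + 99 = (w + 12)^2.
Expand and rearrange: w^2 + 18w + 45 = 0.
Solving gives w = -3 or w = -15.
Check each candidate in the original equation:
  w = -3: sqrt(81) = 9, while w + 12 = 9 — valid.
  w = -15: sqrt(9) = 3, while w + 12 = -3 — extraneous.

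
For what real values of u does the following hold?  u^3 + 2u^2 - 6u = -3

Rearrange: u^3 + 2u^2 - 6u + 3 = 0.
Possible rational roots are divisors of 3. Testing u = 1 gives 0, so (u - 1) is a factor.
Divide: u^3 + 2u^2 - 6u + 3 = (u - 1)(u^2 + 3u - 3).
Apply the quadratic formula to u^2 + 3u - 3 = 0: u = (-3 +/- sqrt(21))/2, i.e. u ~= 0.7913 or u ~= -3.7913.

u = -3.7913 or u = 0.7913 or u = 1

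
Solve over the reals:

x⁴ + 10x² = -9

Let u = x². The equation becomes u² + 10u + 9 = 0.
Factor: (u + 1)(u + 9) = 0, so u = -1 or u = -9.
x² = -1 < 0 has no real solution.
x² = -9 < 0 has no real solution.

No real solutions.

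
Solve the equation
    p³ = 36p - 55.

p = -6.6533 or p = 1.6533 or p = 5

Rearrange: p³ - 36p + 55 = 0.
Possible rational roots are divisors of 55. Testing p = 5 gives 0, so (p - 5) is a factor.
Divide: p³ - 36p + 55 = (p - 5)(p² + 5p - 11).
Apply the quadratic formula to p² + 5p - 11 = 0: p = (-5 ± √69)/2, i.e. p ≈ 1.6533 or p ≈ -6.6533.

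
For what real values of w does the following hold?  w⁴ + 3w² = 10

w = -1.4142 or w = 1.4142

Let u = w². The equation becomes u² + 3u - 10 = 0.
Factor: (u + 5)(u - 2) = 0, so u = -5 or u = 2.
w² = -5 < 0 has no real solution.
w² = 2 gives w = ±√(2) ≈ ±1.4142.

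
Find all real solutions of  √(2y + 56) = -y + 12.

Square both sides: 2y + 56 = (-y + 12)².
Expand and rearrange: y² - 26y + 88 = 0.
Solving gives y = 22 or y = 4.
Check each candidate in the original equation:
  y = 22: √(100) = 10, while -y + 12 = -10 — extraneous.
  y = 4: √(64) = 8, while -y + 12 = 8 — valid.

y = 4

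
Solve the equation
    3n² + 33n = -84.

Bring every term to one side: 3n² + 33n + 84 = 0.
Factor: 3(n + 4)(n + 7) = 0.
So n = -4 or n = -7.

n = -7 or n = -4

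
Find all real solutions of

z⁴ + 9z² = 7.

Let u = z². The equation becomes u² + 9u - 7 = 0.
By the quadratic formula, u = -9/2 + √(109)/2 or u = -√(109)/2 - 9/2.
z² = -9/2 + √(109)/2 gives z = ±√(-9/2 + √(109)/2) ≈ ±0.8486.
z² = -√(109)/2 - 9/2 < 0 has no real solution.

z = -0.8486 or z = 0.8486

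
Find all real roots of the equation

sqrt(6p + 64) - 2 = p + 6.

Isolate the radical: sqrt(6p + 64) = p + 8.
Square both sides: 6p + 64 = (p + 8)^2.
Expand and rearrange: p^2 + 10p = 0.
Solving gives p = 0 or p = -10.
Check each candidate in the original equation:
  p = 0: sqrt(64) = 8, while p + 8 = 8 — valid.
  p = -10: sqrt(4) = 2, while p + 8 = -2 — extraneous.

p = 0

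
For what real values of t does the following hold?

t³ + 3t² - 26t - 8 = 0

t = -6.7016 or t = -0.2984 or t = 4

Possible rational roots are divisors of -8. Testing t = 4 gives 0, so (t - 4) is a factor.
Divide: t³ + 3t² - 26t - 8 = (t - 4)(t² + 7t + 2).
Apply the quadratic formula to t² + 7t + 2 = 0: t = (-7 ± √41)/2, i.e. t ≈ -0.2984 or t ≈ -6.7016.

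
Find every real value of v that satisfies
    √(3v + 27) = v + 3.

v = 3

Square both sides: 3v + 27 = (v + 3)².
Expand and rearrange: v² + 3v - 18 = 0.
Solving gives v = 3 or v = -6.
Check each candidate in the original equation:
  v = 3: √(36) = 6, while v + 3 = 6 — valid.
  v = -6: √(9) = 3, while v + 3 = -3 — extraneous.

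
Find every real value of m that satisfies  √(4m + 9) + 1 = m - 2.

Isolate the radical: √(4m + 9) = m - 3.
Square both sides: 4m + 9 = (m - 3)².
Expand and rearrange: m² - 10m = 0.
Solving gives m = 10 or m = 0.
Check each candidate in the original equation:
  m = 10: √(49) = 7, while m - 3 = 7 — valid.
  m = 0: √(9) = 3, while m - 3 = -3 — extraneous.

m = 10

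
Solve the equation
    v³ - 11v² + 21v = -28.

v = -0.8875 or v = 4 or v = 7.8875

Rearrange: v³ - 11v² + 21v + 28 = 0.
Possible rational roots are divisors of 28. Testing v = 4 gives 0, so (v - 4) is a factor.
Divide: v³ - 11v² + 21v + 28 = (v - 4)(v² - 7v - 7).
Apply the quadratic formula to v² - 7v - 7 = 0: v = (7 ± √77)/2, i.e. v ≈ 7.8875 or v ≈ -0.8875.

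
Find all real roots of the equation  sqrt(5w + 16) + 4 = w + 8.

Isolate the radical: sqrt(5w + 16) = w + 4.
Square both sides: 5w + 16 = (w + 4)^2.
Expand and rearrange: w^2 + 3w = 0.
Solving gives w = 0 or w = -3.
Check each candidate in the original equation:
  w = 0: sqrt(16) = 4, while w + 4 = 4 — valid.
  w = -3: sqrt(1) = 1, while w + 4 = 1 — valid.

w = -3 or w = 0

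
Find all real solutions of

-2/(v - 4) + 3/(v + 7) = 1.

Multiply both sides by (v - 4)(v + 7):
-2(v + 7) + 3(v - 4) = (v - 4)(v + 7).
Expand and collect terms: v^2 + 2v - 2 = 0.
By the quadratic formula, v = (-2 +/- sqrt(12)) / 2, so v ~= 0.7321 or v ~= -2.7321.
Neither value makes a denominator zero (v != 4, v != -7), so both are valid.

v = -2.7321 or v = 0.7321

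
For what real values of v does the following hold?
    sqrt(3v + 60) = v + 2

v = 7

Square both sides: 3v + 60 = (v + 2)^2.
Expand and rearrange: v^2 + v - 56 = 0.
Solving gives v = 7 or v = -8.
Check each candidate in the original equation:
  v = 7: sqrt(81) = 9, while v + 2 = 9 — valid.
  v = -8: sqrt(36) = 6, while v + 2 = -6 — extraneous.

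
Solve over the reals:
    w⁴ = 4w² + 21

w = -2.6458 or w = 2.6458

Let u = w². The equation becomes u² - 4u - 21 = 0.
Factor: (u + 3)(u - 7) = 0, so u = -3 or u = 7.
w² = -3 < 0 has no real solution.
w² = 7 gives w = ±√(7) ≈ ±2.6458.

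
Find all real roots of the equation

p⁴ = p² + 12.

Let u = p². The equation becomes u² - u - 12 = 0.
Factor: (u + 3)(u - 4) = 0, so u = -3 or u = 4.
p² = -3 < 0 has no real solution.
p² = 4 gives p = ±2.

p = -2 or p = 2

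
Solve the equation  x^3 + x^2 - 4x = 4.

x = -2 or x = -1 or x = 2

Rearrange: x^3 + x^2 - 4x - 4 = 0.
Possible rational roots are divisors of -4. Testing x = -1 gives 0, so (x + 1) is a factor.
Divide: x^3 + x^2 - 4x - 4 = (x + 1)(x^2 - 4).
Factor the quadratic: x = 2 or x = -2.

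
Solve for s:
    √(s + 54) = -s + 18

s = 10

Square both sides: s + 54 = (-s + 18)².
Expand and rearrange: s² - 37s + 270 = 0.
Solving gives s = 27 or s = 10.
Check each candidate in the original equation:
  s = 27: √(81) = 9, while -s + 18 = -9 — extraneous.
  s = 10: √(64) = 8, while -s + 18 = 8 — valid.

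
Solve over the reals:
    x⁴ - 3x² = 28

Let u = x². The equation becomes u² - 3u - 28 = 0.
Factor: (u - 7)(u + 4) = 0, so u = 7 or u = -4.
x² = 7 gives x = ±√(7) ≈ ±2.6458.
x² = -4 < 0 has no real solution.

x = -2.6458 or x = 2.6458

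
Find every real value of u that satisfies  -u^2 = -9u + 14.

u = 2 or u = 7

Bring every term to one side: -u^2 + 9u - 14 = 0.
Factor: -1(u - 7)(u - 2) = 0.
So u = 7 or u = 2.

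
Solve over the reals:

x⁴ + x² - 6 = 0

Let u = x². The equation becomes u² + u - 6 = 0.
Factor: (u + 3)(u - 2) = 0, so u = -3 or u = 2.
x² = -3 < 0 has no real solution.
x² = 2 gives x = ±√(2) ≈ ±1.4142.

x = -1.4142 or x = 1.4142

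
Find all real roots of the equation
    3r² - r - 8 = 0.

r = -1.4748 or r = 1.8081

Discriminant: (-1)² − 4·3·(-8) = 97.
Quadratic formula: r = (1 ± √97) / 6.
So r = 1/6 + √(97)/6 ≈ 1.8081 or r = 1/6 - √(97)/6 ≈ -1.4748.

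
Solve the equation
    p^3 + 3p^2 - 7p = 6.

Rearrange: p^3 + 3p^2 - 7p - 6 = 0.
Possible rational roots are divisors of -6. Testing p = 2 gives 0, so (p - 2) is a factor.
Divide: p^3 + 3p^2 - 7p - 6 = (p - 2)(p^2 + 5p + 3).
Apply the quadratic formula to p^2 + 5p + 3 = 0: p = (-5 +/- sqrt(13))/2, i.e. p ~= -0.6972 or p ~= -4.3028.

p = -4.3028 or p = -0.6972 or p = 2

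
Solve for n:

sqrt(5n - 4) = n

Square both sides: 5n - 4 = (n)^2.
Expand and rearrange: n^2 - 5n + 4 = 0.
Solving gives n = 4 or n = 1.
Check each candidate in the original equation:
  n = 4: sqrt(16) = 4, while n = 4 — valid.
  n = 1: sqrt(1) = 1, while n = 1 — valid.

n = 1 or n = 4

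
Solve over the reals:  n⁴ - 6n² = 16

n = -2.8284 or n = 2.8284

Let u = n². The equation becomes u² - 6u - 16 = 0.
Factor: (u + 2)(u - 8) = 0, so u = -2 or u = 8.
n² = -2 < 0 has no real solution.
n² = 8 gives n = ±2·√(2) ≈ ±2.8284.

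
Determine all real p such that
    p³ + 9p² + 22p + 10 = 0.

Possible rational roots are divisors of 10. Testing p = -5 gives 0, so (p + 5) is a factor.
Divide: p³ + 9p² + 22p + 10 = (p + 5)(p² + 4p + 2).
Apply the quadratic formula to p² + 4p + 2 = 0: p = (-4 ± √8)/2, i.e. p ≈ -0.5858 or p ≈ -3.4142.

p = -5 or p = -3.4142 or p = -0.5858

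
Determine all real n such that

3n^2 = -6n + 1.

n = -2.1547 or n = 0.1547

Rearrange to standard form: 3n^2 + 6n - 1 = 0.
Discriminant: (6)^2 - 4*3*(-1) = 48.
Quadratic formula: n = (-6 +/- sqrt(48)) / 6.
So n = -1 + 2*sqrt(3)/3 ~= 0.1547 or n = -2*sqrt(3)/3 - 1 ~= -2.1547.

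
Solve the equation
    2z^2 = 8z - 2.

Rearrange to standard form: 2z^2 - 8z + 2 = 0.
Discriminant: (-8)^2 - 4*2*2 = 48.
Quadratic formula: z = (8 +/- sqrt(48)) / 4.
So z = sqrt(3) + 2 ~= 3.7321 or z = 2 - sqrt(3) ~= 0.2679.

z = 0.2679 or z = 3.7321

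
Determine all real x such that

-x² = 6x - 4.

x = -6.6056 or x = 0.6056

Rearrange to standard form: -x² - 6x + 4 = 0.
Discriminant: (-6)² − 4·(-1)·4 = 52.
Quadratic formula: x = (6 ± √52) / (-2).
So x = -√(13) - 3 ≈ -6.6056 or x = -3 + √(13) ≈ 0.6056.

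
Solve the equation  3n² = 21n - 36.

n = 3 or n = 4

Bring every term to one side: 3n² - 21n + 36 = 0.
Factor: 3(n - 4)(n - 3) = 0.
So n = 4 or n = 3.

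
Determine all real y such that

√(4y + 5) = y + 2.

y = -1 or y = 1

Square both sides: 4y + 5 = (y + 2)².
Expand and rearrange: y² - 1 = 0.
Solving gives y = 1 or y = -1.
Check each candidate in the original equation:
  y = 1: √(9) = 3, while y + 2 = 3 — valid.
  y = -1: √(1) = 1, while y + 2 = 1 — valid.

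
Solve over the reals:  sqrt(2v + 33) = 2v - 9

v = 8

Square both sides: 2v + 33 = (2v - 9)^2.
Expand and rearrange: 4v^2 - 38v + 48 = 0.
Solving gives v = 8 or v = 1.5.
Check each candidate in the original equation:
  v = 8: sqrt(49) = 7, while 2v - 9 = 7 — valid.
  v = 1.5: sqrt(36) = 6, while 2v - 9 = -6 — extraneous.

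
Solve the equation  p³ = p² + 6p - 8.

p = -2.5616 or p = 1.5616 or p = 2

Rearrange: p³ - p² - 6p + 8 = 0.
Possible rational roots are divisors of 8. Testing p = 2 gives 0, so (p - 2) is a factor.
Divide: p³ - p² - 6p + 8 = (p - 2)(p² + p - 4).
Apply the quadratic formula to p² + p - 4 = 0: p = (-1 ± √17)/2, i.e. p ≈ 1.5616 or p ≈ -2.5616.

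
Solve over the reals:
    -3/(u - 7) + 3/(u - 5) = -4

Multiply both sides by (u - 7)(u - 5):
-3(u - 5) + 3(u - 7) = -4(u - 7)(u - 5).
Expand and collect terms: -4u² + 48u - 134 = 0.
By the quadratic formula, u = (-48 ± √160) / -8, so u ≈ 4.4189 or u ≈ 7.5811.
Neither value makes a denominator zero (u ≠ 7, u ≠ 5), so both are valid.

u = 4.4189 or u = 7.5811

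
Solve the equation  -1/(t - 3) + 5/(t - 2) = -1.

Multiply both sides by (t - 3)(t - 2):
-(t - 2) + 5(t - 3) = -(t - 3)(t - 2).
Expand and collect terms: -t² + t + 7 = 0.
By the quadratic formula, t = (-1 ± √29) / -2, so t ≈ -2.1926 or t ≈ 3.1926.
Neither value makes a denominator zero (t ≠ 3, t ≠ 2), so both are valid.

t = -2.1926 or t = 3.1926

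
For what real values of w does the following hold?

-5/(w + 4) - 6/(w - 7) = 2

w = -7.1714 or w = 4.6714

Multiply both sides by (w + 4)(w - 7):
-5(w - 7) - 6(w + 4) = 2(w + 4)(w - 7).
Expand and collect terms: 2w^2 + 5w - 67 = 0.
By the quadratic formula, w = (-5 +/- sqrt(561)) / 4, so w ~= 4.6714 or w ~= -7.1714.
Neither value makes a denominator zero (w != -4, w != 7), so both are valid.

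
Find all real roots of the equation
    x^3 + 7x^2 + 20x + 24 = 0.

x = -3

Possible rational roots are divisors of 24. Testing x = -3 gives 0, so (x + 3) is a factor.
Divide: x^3 + 7x^2 + 20x + 24 = (x + 3)(x^2 + 4x + 8).
The quadratic x^2 + 4x + 8 has discriminant -16 < 0, so no further real roots.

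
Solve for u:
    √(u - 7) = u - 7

Square both sides: u - 7 = (u - 7)².
Expand and rearrange: u² - 15u + 56 = 0.
Solving gives u = 8 or u = 7.
Check each candidate in the original equation:
  u = 8: √(1) = 1, while u - 7 = 1 — valid.
  u = 7: √(0) = 0, while u - 7 = 0 — valid.

u = 7 or u = 8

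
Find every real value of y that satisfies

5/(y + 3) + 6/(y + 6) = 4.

Multiply both sides by (y + 3)(y + 6):
5(y + 6) + 6(y + 3) = 4(y + 3)(y + 6).
Expand and collect terms: 4y^2 + 25y + 24 = 0.
By the quadratic formula, y = (-25 +/- sqrt(241)) / 8, so y ~= -1.1845 or y ~= -5.0655.
Neither value makes a denominator zero (y != -3, y != -6), so both are valid.

y = -5.0655 or y = -1.1845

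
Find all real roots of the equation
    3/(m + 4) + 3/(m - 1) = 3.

m = -3.1926 or m = 2.1926

Multiply both sides by (m + 4)(m - 1):
3(m - 1) + 3(m + 4) = 3(m + 4)(m - 1).
Expand and collect terms: 3m^2 + 3m - 21 = 0.
By the quadratic formula, m = (-3 +/- sqrt(261)) / 6, so m ~= 2.1926 or m ~= -3.1926.
Neither value makes a denominator zero (m != -4, m != 1), so both are valid.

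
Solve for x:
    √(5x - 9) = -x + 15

x = 9

Square both sides: 5x - 9 = (-x + 15)².
Expand and rearrange: x² - 35x + 234 = 0.
Solving gives x = 26 or x = 9.
Check each candidate in the original equation:
  x = 26: √(121) = 11, while -x + 15 = -11 — extraneous.
  x = 9: √(36) = 6, while -x + 15 = 6 — valid.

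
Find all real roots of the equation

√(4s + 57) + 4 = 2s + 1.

Isolate the radical: √(4s + 57) = 2s - 3.
Square both sides: 4s + 57 = (2s - 3)².
Expand and rearrange: 4s² - 16s - 48 = 0.
Solving gives s = 6 or s = -2.
Check each candidate in the original equation:
  s = 6: √(81) = 9, while 2s - 3 = 9 — valid.
  s = -2: √(49) = 7, while 2s - 3 = -7 — extraneous.

s = 6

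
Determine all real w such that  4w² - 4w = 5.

w = -0.7247 or w = 1.7247

Rearrange to standard form: 4w² - 4w - 5 = 0.
Discriminant: (-4)² − 4·4·(-5) = 96.
Quadratic formula: w = (4 ± √96) / 8.
So w = 1/2 + √(6)/2 ≈ 1.7247 or w = 1/2 - √(6)/2 ≈ -0.7247.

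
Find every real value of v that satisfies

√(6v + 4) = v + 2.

Square both sides: 6v + 4 = (v + 2)².
Expand and rearrange: v² - 2v = 0.
Solving gives v = 2 or v = 0.
Check each candidate in the original equation:
  v = 2: √(16) = 4, while v + 2 = 4 — valid.
  v = 0: √(4) = 2, while v + 2 = 2 — valid.

v = 0 or v = 2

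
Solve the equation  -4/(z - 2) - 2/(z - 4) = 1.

Multiply both sides by (z - 2)(z - 4):
-4(z - 4) - 2(z - 2) = (z - 2)(z - 4).
Expand and collect terms: z² - 12 = 0.
By the quadratic formula, z = (0 ± √48) / 2, so z ≈ 3.4641 or z ≈ -3.4641.
Neither value makes a denominator zero (z ≠ 2, z ≠ 4), so both are valid.

z = -3.4641 or z = 3.4641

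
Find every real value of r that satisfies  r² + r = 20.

Bring every term to one side: r² + r - 20 = 0.
Factor: (r - 4)(r + 5) = 0.
So r = 4 or r = -5.

r = -5 or r = 4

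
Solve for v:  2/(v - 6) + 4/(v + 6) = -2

Multiply both sides by (v - 6)(v + 6):
2(v + 6) + 4(v - 6) = -2(v - 6)(v + 6).
Expand and collect terms: -2v² - 6v + 84 = 0.
By the quadratic formula, v = (6 ± √708) / -4, so v ≈ -8.1521 or v ≈ 5.1521.
Neither value makes a denominator zero (v ≠ 6, v ≠ -6), so both are valid.

v = -8.1521 or v = 5.1521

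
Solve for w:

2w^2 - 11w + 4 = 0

Discriminant: (-11)^2 - 4*2*4 = 89.
Quadratic formula: w = (11 +/- sqrt(89)) / 4.
So w = sqrt(89)/4 + 11/4 ~= 5.1085 or w = 11/4 - sqrt(89)/4 ~= 0.3915.

w = 0.3915 or w = 5.1085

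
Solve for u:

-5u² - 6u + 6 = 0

Discriminant: (-6)² − 4·(-5)·6 = 156.
Quadratic formula: u = (6 ± √156) / (-10).
So u = -√(39)/5 - 3/5 ≈ -1.849 or u = -3/5 + √(39)/5 ≈ 0.649.

u = -1.849 or u = 0.649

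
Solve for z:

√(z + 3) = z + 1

z = 1

Square both sides: z + 3 = (z + 1)².
Expand and rearrange: z² + z - 2 = 0.
Solving gives z = 1 or z = -2.
Check each candidate in the original equation:
  z = 1: √(4) = 2, while z + 1 = 2 — valid.
  z = -2: √(1) = 1, while z + 1 = -1 — extraneous.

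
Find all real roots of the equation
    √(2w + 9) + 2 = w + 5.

w = 0

Isolate the radical: √(2w + 9) = w + 3.
Square both sides: 2w + 9 = (w + 3)².
Expand and rearrange: w² + 4w = 0.
Solving gives w = 0 or w = -4.
Check each candidate in the original equation:
  w = 0: √(9) = 3, while w + 3 = 3 — valid.
  w = -4: √(1) = 1, while w + 3 = -1 — extraneous.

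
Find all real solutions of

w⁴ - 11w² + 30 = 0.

w = -2.4495 or w = -2.2361 or w = 2.2361 or w = 2.4495

Let u = w². The equation becomes u² - 11u + 30 = 0.
Factor: (u - 5)(u - 6) = 0, so u = 5 or u = 6.
w² = 5 gives w = ±√(5) ≈ ±2.2361.
w² = 6 gives w = ±√(6) ≈ ±2.4495.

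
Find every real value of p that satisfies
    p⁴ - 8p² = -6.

p = -2.6762 or p = -0.9153 or p = 0.9153 or p = 2.6762

Let u = p². The equation becomes u² - 8u + 6 = 0.
By the quadratic formula, u = √(10) + 4 or u = 4 - √(10).
p² = √(10) + 4 gives p = ±√(√(10) + 4) ≈ ±2.6762.
p² = 4 - √(10) gives p = ±√(4 - √(10)) ≈ ±0.9153.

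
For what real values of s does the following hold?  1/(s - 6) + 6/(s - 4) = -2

s = 0.6883 or s = 5.8117

Multiply both sides by (s - 6)(s - 4):
(s - 4) + 6(s - 6) = -2(s - 6)(s - 4).
Expand and collect terms: -2s² + 13s - 8 = 0.
By the quadratic formula, s = (-13 ± √105) / -4, so s ≈ 0.6883 or s ≈ 5.8117.
Neither value makes a denominator zero (s ≠ 6, s ≠ 4), so both are valid.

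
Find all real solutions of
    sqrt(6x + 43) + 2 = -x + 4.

Isolate the radical: sqrt(6x + 43) = -x + 2.
Square both sides: 6x + 43 = (-x + 2)^2.
Expand and rearrange: x^2 - 10x - 39 = 0.
Solving gives x = 13 or x = -3.
Check each candidate in the original equation:
  x = 13: sqrt(121) = 11, while -x + 2 = -11 — extraneous.
  x = -3: sqrt(25) = 5, while -x + 2 = 5 — valid.

x = -3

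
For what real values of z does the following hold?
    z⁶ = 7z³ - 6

z = 1 or z = 1.8171

Let u = z³. The equation becomes u² - 7u + 6 = 0.
Factor: (u - 1)(u - 6) = 0, so u = 1 or u = 6.
z³ = 1 gives z = 1.
z³ = 6 gives z = ∛(6) ≈ 1.8171.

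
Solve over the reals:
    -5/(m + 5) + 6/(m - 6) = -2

m = 0 or m = 0.5

Multiply both sides by (m + 5)(m - 6):
-5(m - 6) + 6(m + 5) = -2(m + 5)(m - 6).
Expand and collect terms: -2m² + m = 0.
Factor or apply the quadratic formula: m = 0 or m = 0.5.
Neither value makes a denominator zero (m ≠ -5, m ≠ 6), so both are valid.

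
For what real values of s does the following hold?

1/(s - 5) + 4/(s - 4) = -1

s = -0.8284 or s = 4.8284

Multiply both sides by (s - 5)(s - 4):
(s - 4) + 4(s - 5) = -(s - 5)(s - 4).
Expand and collect terms: -s^2 + 4s + 4 = 0.
By the quadratic formula, s = (-4 +/- sqrt(32)) / -2, so s ~= -0.8284 or s ~= 4.8284.
Neither value makes a denominator zero (s != 5, s != 4), so both are valid.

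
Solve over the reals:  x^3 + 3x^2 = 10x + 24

Rearrange: x^3 + 3x^2 - 10x - 24 = 0.
Possible rational roots are divisors of -24. Testing x = 3 gives 0, so (x - 3) is a factor.
Divide: x^3 + 3x^2 - 10x - 24 = (x - 3)(x^2 + 6x + 8).
Factor the quadratic: x = -2 or x = -4.

x = -4 or x = -2 or x = 3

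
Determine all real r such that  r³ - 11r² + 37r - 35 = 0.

r = 1.5858 or r = 4.4142 or r = 5

Possible rational roots are divisors of -35. Testing r = 5 gives 0, so (r - 5) is a factor.
Divide: r³ - 11r² + 37r - 35 = (r - 5)(r² - 6r + 7).
Apply the quadratic formula to r² - 6r + 7 = 0: r = (6 ± √8)/2, i.e. r ≈ 4.4142 or r ≈ 1.5858.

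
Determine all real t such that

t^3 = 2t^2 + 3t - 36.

Rearrange: t^3 - 2t^2 - 3t + 36 = 0.
Possible rational roots are divisors of 36. Testing t = -3 gives 0, so (t + 3) is a factor.
Divide: t^3 - 2t^2 - 3t + 36 = (t + 3)(t^2 - 5t + 12).
The quadratic t^2 - 5t + 12 has discriminant -23 < 0, so no further real roots.

t = -3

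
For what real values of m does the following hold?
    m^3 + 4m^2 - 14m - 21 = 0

m = -5.7913 or m = -1.2087 or m = 3

Possible rational roots are divisors of -21. Testing m = 3 gives 0, so (m - 3) is a factor.
Divide: m^3 + 4m^2 - 14m - 21 = (m - 3)(m^2 + 7m + 7).
Apply the quadratic formula to m^2 + 7m + 7 = 0: m = (-7 +/- sqrt(21))/2, i.e. m ~= -1.2087 or m ~= -5.7913.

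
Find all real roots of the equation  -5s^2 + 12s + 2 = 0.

Discriminant: (12)^2 - 4*(-5)*2 = 184.
Quadratic formula: s = (-12 +/- sqrt(184)) / (-10).
So s = 6/5 - sqrt(46)/5 ~= -0.1565 or s = 6/5 + sqrt(46)/5 ~= 2.5565.

s = -0.1565 or s = 2.5565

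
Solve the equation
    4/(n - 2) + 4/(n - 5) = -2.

Multiply both sides by (n - 2)(n - 5):
4(n - 5) + 4(n - 2) = -2(n - 2)(n - 5).
Expand and collect terms: -2n² + 6n + 8 = 0.
Factor or apply the quadratic formula: n = -1 or n = 4.
Neither value makes a denominator zero (n ≠ 2, n ≠ 5), so both are valid.

n = -1 or n = 4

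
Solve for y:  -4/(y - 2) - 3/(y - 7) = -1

Multiply both sides by (y - 2)(y - 7):
-4(y - 7) - 3(y - 2) = -(y - 2)(y - 7).
Expand and collect terms: -y^2 + 16y - 48 = 0.
Factor or apply the quadratic formula: y = 4 or y = 12.
Neither value makes a denominator zero (y != 2, y != 7), so both are valid.

y = 4 or y = 12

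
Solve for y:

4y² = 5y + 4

Rearrange to standard form: 4y² - 5y - 4 = 0.
Discriminant: (-5)² − 4·4·(-4) = 89.
Quadratic formula: y = (5 ± √89) / 8.
So y = 5/8 + √(89)/8 ≈ 1.8042 or y = 5/8 - √(89)/8 ≈ -0.5542.

y = -0.5542 or y = 1.8042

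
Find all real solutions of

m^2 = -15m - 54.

m = -9 or m = -6

Bring every term to one side: m^2 + 15m + 54 = 0.
Factor: (m + 6)(m + 9) = 0.
So m = -6 or m = -9.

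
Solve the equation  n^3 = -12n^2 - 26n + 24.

Rearrange: n^3 + 12n^2 + 26n - 24 = 0.
Possible rational roots are divisors of -24. Testing n = -4 gives 0, so (n + 4) is a factor.
Divide: n^3 + 12n^2 + 26n - 24 = (n + 4)(n^2 + 8n - 6).
Apply the quadratic formula to n^2 + 8n - 6 = 0: n = (-8 +/- sqrt(88))/2, i.e. n ~= 0.6904 or n ~= -8.6904.

n = -8.6904 or n = -4 or n = 0.6904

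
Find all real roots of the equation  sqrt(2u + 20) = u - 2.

Square both sides: 2u + 20 = (u - 2)^2.
Expand and rearrange: u^2 - 6u - 16 = 0.
Solving gives u = 8 or u = -2.
Check each candidate in the original equation:
  u = 8: sqrt(36) = 6, while u - 2 = 6 — valid.
  u = -2: sqrt(16) = 4, while u - 2 = -4 — extraneous.

u = 8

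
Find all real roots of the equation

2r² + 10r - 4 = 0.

r = -5.3723 or r = 0.3723

Discriminant: (10)² − 4·2·(-4) = 132.
Quadratic formula: r = (-10 ± √132) / 4.
So r = -5/2 + √(33)/2 ≈ 0.3723 or r = -√(33)/2 - 5/2 ≈ -5.3723.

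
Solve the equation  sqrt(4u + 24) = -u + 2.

u = -2

Square both sides: 4u + 24 = (-u + 2)^2.
Expand and rearrange: u^2 - 8u - 20 = 0.
Solving gives u = 10 or u = -2.
Check each candidate in the original equation:
  u = 10: sqrt(64) = 8, while -u + 2 = -8 — extraneous.
  u = -2: sqrt(16) = 4, while -u + 2 = 4 — valid.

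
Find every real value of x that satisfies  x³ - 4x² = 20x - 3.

Rearrange: x³ - 4x² - 20x + 3 = 0.
Possible rational roots are divisors of 3. Testing x = -3 gives 0, so (x + 3) is a factor.
Divide: x³ - 4x² - 20x + 3 = (x + 3)(x² - 7x + 1).
Apply the quadratic formula to x² - 7x + 1 = 0: x = (7 ± √45)/2, i.e. x ≈ 6.8541 or x ≈ 0.1459.

x = -3 or x = 0.1459 or x = 6.8541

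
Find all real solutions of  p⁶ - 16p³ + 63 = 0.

p = 1.9129 or p = 2.0801

Let u = p³. The equation becomes u² - 16u + 63 = 0.
Factor: (u - 7)(u - 9) = 0, so u = 7 or u = 9.
p³ = 7 gives p = ∛(7) ≈ 1.9129.
p³ = 9 gives p = ∛(9) ≈ 2.0801.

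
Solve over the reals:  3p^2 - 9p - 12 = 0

Factor: 3(p - 4)(p + 1) = 0.
So p = 4 or p = -1.

p = -1 or p = 4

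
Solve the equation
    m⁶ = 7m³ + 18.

m = -1.2599 or m = 2.0801

Let u = m³. The equation becomes u² - 7u - 18 = 0.
Factor: (u + 2)(u - 9) = 0, so u = -2 or u = 9.
m³ = -2 gives m = -∛(2) ≈ -1.2599.
m³ = 9 gives m = ∛(9) ≈ 2.0801.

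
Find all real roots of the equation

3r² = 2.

Rearrange to standard form: 3r² - 2 = 0.
Discriminant: (0)² − 4·3·(-2) = 24.
Quadratic formula: r = (0 ± √24) / 6.
So r = √(6)/3 ≈ 0.8165 or r = -√(6)/3 ≈ -0.8165.

r = -0.8165 or r = 0.8165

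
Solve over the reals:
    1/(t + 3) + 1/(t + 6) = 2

t = -5.5811 or t = -2.4189

Multiply both sides by (t + 3)(t + 6):
(t + 6) + (t + 3) = 2(t + 3)(t + 6).
Expand and collect terms: 2t^2 + 16t + 27 = 0.
By the quadratic formula, t = (-16 +/- sqrt(40)) / 4, so t ~= -2.4189 or t ~= -5.5811.
Neither value makes a denominator zero (t != -3, t != -6), so both are valid.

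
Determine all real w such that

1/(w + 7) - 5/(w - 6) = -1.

w = -7.7331 or w = 10.7331

Multiply both sides by (w + 7)(w - 6):
(w - 6) - 5(w + 7) = -(w + 7)(w - 6).
Expand and collect terms: -w^2 + 3w + 83 = 0.
By the quadratic formula, w = (-3 +/- sqrt(341)) / -2, so w ~= -7.7331 or w ~= 10.7331.
Neither value makes a denominator zero (w != -7, w != 6), so both are valid.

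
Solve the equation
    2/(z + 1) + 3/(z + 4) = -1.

z = -8.1623 or z = -1.8377

Multiply both sides by (z + 1)(z + 4):
2(z + 4) + 3(z + 1) = -(z + 1)(z + 4).
Expand and collect terms: -z² - 10z - 15 = 0.
By the quadratic formula, z = (10 ± √40) / -2, so z ≈ -8.1623 or z ≈ -1.8377.
Neither value makes a denominator zero (z ≠ -1, z ≠ -4), so both are valid.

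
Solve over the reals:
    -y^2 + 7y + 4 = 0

y = -0.5311 or y = 7.5311

Discriminant: (7)^2 - 4*(-1)*4 = 65.
Quadratic formula: y = (-7 +/- sqrt(65)) / (-2).
So y = 7/2 - sqrt(65)/2 ~= -0.5311 or y = 7/2 + sqrt(65)/2 ~= 7.5311.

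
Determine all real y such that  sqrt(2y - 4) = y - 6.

y = 10

Square both sides: 2y - 4 = (y - 6)^2.
Expand and rearrange: y^2 - 14y + 40 = 0.
Solving gives y = 10 or y = 4.
Check each candidate in the original equation:
  y = 10: sqrt(16) = 4, while y - 6 = 4 — valid.
  y = 4: sqrt(4) = 2, while y - 6 = -2 — extraneous.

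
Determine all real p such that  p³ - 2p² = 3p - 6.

p = -1.7321 or p = 1.7321 or p = 2

Rearrange: p³ - 2p² - 3p + 6 = 0.
Possible rational roots are divisors of 6. Testing p = 2 gives 0, so (p - 2) is a factor.
Divide: p³ - 2p² - 3p + 6 = (p - 2)(p² - 3).
Apply the quadratic formula to p² - 3 = 0: p = (0 ± √12)/2, i.e. p ≈ 1.7321 or p ≈ -1.7321.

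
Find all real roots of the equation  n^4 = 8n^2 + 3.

Let u = n^2. The equation becomes u^2 - 8u - 3 = 0.
By the quadratic formula, u = 4 + sqrt(19) or u = 4 - sqrt(19).
n^2 = 4 + sqrt(19) gives n = +/-sqrt(4 + sqrt(19)) ~= +/-2.8912.
n^2 = 4 - sqrt(19) < 0 has no real solution.

n = -2.8912 or n = 2.8912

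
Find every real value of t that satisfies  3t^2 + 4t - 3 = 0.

t = -1.8685 or t = 0.5352

Discriminant: (4)^2 - 4*3*(-3) = 52.
Quadratic formula: t = (-4 +/- sqrt(52)) / 6.
So t = -2/3 + sqrt(13)/3 ~= 0.5352 or t = -sqrt(13)/3 - 2/3 ~= -1.8685.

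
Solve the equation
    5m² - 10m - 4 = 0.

Discriminant: (-10)² − 4·5·(-4) = 180.
Quadratic formula: m = (10 ± √180) / 10.
So m = 1 + 3·√(5)/5 ≈ 2.3416 or m = 1 - 3·√(5)/5 ≈ -0.3416.

m = -0.3416 or m = 2.3416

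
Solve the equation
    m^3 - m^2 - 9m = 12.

Rearrange: m^3 - m^2 - 9m - 12 = 0.
Possible rational roots are divisors of -12. Testing m = 4 gives 0, so (m - 4) is a factor.
Divide: m^3 - m^2 - 9m - 12 = (m - 4)(m^2 + 3m + 3).
The quadratic m^2 + 3m + 3 has discriminant -3 < 0, so no further real roots.

m = 4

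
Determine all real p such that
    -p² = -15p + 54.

p = 6 or p = 9

Bring every term to one side: -p² + 15p - 54 = 0.
Factor: -1(p - 9)(p - 6) = 0.
So p = 9 or p = 6.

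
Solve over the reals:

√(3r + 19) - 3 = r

r = 2

Isolate the radical: √(3r + 19) = r + 3.
Square both sides: 3r + 19 = (r + 3)².
Expand and rearrange: r² + 3r - 10 = 0.
Solving gives r = 2 or r = -5.
Check each candidate in the original equation:
  r = 2: √(25) = 5, while r + 3 = 5 — valid.
  r = -5: √(4) = 2, while r + 3 = -2 — extraneous.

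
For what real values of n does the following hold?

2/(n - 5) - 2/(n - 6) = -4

n = 4.634 or n = 6.366

Multiply both sides by (n - 5)(n - 6):
2(n - 6) - 2(n - 5) = -4(n - 5)(n - 6).
Expand and collect terms: -4n^2 + 44n - 118 = 0.
By the quadratic formula, n = (-44 +/- sqrt(48)) / -8, so n ~= 4.634 or n ~= 6.366.
Neither value makes a denominator zero (n != 5, n != 6), so both are valid.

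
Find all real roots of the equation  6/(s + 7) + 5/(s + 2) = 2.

Multiply both sides by (s + 7)(s + 2):
6(s + 2) + 5(s + 7) = 2(s + 7)(s + 2).
Expand and collect terms: 2s² + 7s - 19 = 0.
By the quadratic formula, s = (-7 ± √201) / 4, so s ≈ 1.7944 or s ≈ -5.2944.
Neither value makes a denominator zero (s ≠ -7, s ≠ -2), so both are valid.

s = -5.2944 or s = 1.7944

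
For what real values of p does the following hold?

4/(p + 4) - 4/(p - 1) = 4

Multiply both sides by (p + 4)(p - 1):
4(p - 1) - 4(p + 4) = 4(p + 4)(p - 1).
Expand and collect terms: 4p² + 12p + 4 = 0.
By the quadratic formula, p = (-12 ± √80) / 8, so p ≈ -0.382 or p ≈ -2.618.
Neither value makes a denominator zero (p ≠ -4, p ≠ 1), so both are valid.

p = -2.618 or p = -0.382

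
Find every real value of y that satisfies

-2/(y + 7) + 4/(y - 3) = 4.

y = -7.4564 or y = 3.9564

Multiply both sides by (y + 7)(y - 3):
-2(y - 3) + 4(y + 7) = 4(y + 7)(y - 3).
Expand and collect terms: 4y² + 14y - 118 = 0.
By the quadratic formula, y = (-14 ± √2084) / 8, so y ≈ 3.9564 or y ≈ -7.4564.
Neither value makes a denominator zero (y ≠ -7, y ≠ 3), so both are valid.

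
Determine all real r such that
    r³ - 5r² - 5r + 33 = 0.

r = -2.4641 or r = 3 or r = 4.4641

Possible rational roots are divisors of 33. Testing r = 3 gives 0, so (r - 3) is a factor.
Divide: r³ - 5r² - 5r + 33 = (r - 3)(r² - 2r - 11).
Apply the quadratic formula to r² - 2r - 11 = 0: r = (2 ± √48)/2, i.e. r ≈ 4.4641 or r ≈ -2.4641.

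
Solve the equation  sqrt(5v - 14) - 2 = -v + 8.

Isolate the radical: sqrt(5v - 14) = -v + 10.
Square both sides: 5v - 14 = (-v + 10)^2.
Expand and rearrange: v^2 - 25v + 114 = 0.
Solving gives v = 19 or v = 6.
Check each candidate in the original equation:
  v = 19: sqrt(81) = 9, while -v + 10 = -9 — extraneous.
  v = 6: sqrt(16) = 4, while -v + 10 = 4 — valid.

v = 6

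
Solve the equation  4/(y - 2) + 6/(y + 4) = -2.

y = -7.772 or y = 0.772

Multiply both sides by (y - 2)(y + 4):
4(y + 4) + 6(y - 2) = -2(y - 2)(y + 4).
Expand and collect terms: -2y^2 - 14y + 12 = 0.
By the quadratic formula, y = (14 +/- sqrt(292)) / -4, so y ~= -7.772 or y ~= 0.772.
Neither value makes a denominator zero (y != 2, y != -4), so both are valid.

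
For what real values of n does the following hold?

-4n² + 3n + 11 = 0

Discriminant: (3)² − 4·(-4)·11 = 185.
Quadratic formula: n = (-3 ± √185) / (-8).
So n = 3/8 - √(185)/8 ≈ -1.3252 or n = 3/8 + √(185)/8 ≈ 2.0752.

n = -1.3252 or n = 2.0752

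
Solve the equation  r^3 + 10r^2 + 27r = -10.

Rearrange: r^3 + 10r^2 + 27r + 10 = 0.
Possible rational roots are divisors of 10. Testing r = -5 gives 0, so (r + 5) is a factor.
Divide: r^3 + 10r^2 + 27r + 10 = (r + 5)(r^2 + 5r + 2).
Apply the quadratic formula to r^2 + 5r + 2 = 0: r = (-5 +/- sqrt(17))/2, i.e. r ~= -0.4384 or r ~= -4.5616.

r = -5 or r = -4.5616 or r = -0.4384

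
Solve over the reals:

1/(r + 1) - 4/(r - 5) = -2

r = -1.3807 or r = 6.8807

Multiply both sides by (r + 1)(r - 5):
(r - 5) - 4(r + 1) = -2(r + 1)(r - 5).
Expand and collect terms: -2r^2 + 11r + 19 = 0.
By the quadratic formula, r = (-11 +/- sqrt(273)) / -4, so r ~= -1.3807 or r ~= 6.8807.
Neither value makes a denominator zero (r != -1, r != 5), so both are valid.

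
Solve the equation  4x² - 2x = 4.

Rearrange to standard form: 4x² - 2x - 4 = 0.
Discriminant: (-2)² − 4·4·(-4) = 68.
Quadratic formula: x = (2 ± √68) / 8.
So x = 1/4 + √(17)/4 ≈ 1.2808 or x = 1/4 - √(17)/4 ≈ -0.7808.

x = -0.7808 or x = 1.2808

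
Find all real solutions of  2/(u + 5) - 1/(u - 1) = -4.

u = -5.4814 or u = 1.2314

Multiply both sides by (u + 5)(u - 1):
2(u - 1) - (u + 5) = -4(u + 5)(u - 1).
Expand and collect terms: -4u² - 17u + 27 = 0.
By the quadratic formula, u = (17 ± √721) / -8, so u ≈ -5.4814 or u ≈ 1.2314.
Neither value makes a denominator zero (u ≠ -5, u ≠ 1), so both are valid.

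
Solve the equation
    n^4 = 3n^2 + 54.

Let u = n^2. The equation becomes u^2 - 3u - 54 = 0.
Factor: (u + 6)(u - 9) = 0, so u = -6 or u = 9.
n^2 = -6 < 0 has no real solution.
n^2 = 9 gives n = +/-3.

n = -3 or n = 3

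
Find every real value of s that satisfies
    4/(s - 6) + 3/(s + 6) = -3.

Multiply both sides by (s - 6)(s + 6):
4(s + 6) + 3(s - 6) = -3(s - 6)(s + 6).
Expand and collect terms: -3s² - 7s + 102 = 0.
By the quadratic formula, s = (7 ± √1273) / -6, so s ≈ -7.1132 or s ≈ 4.7799.
Neither value makes a denominator zero (s ≠ 6, s ≠ -6), so both are valid.

s = -7.1132 or s = 4.7799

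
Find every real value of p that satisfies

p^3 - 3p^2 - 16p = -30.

Rearrange: p^3 - 3p^2 - 16p + 30 = 0.
Possible rational roots are divisors of 30. Testing p = 5 gives 0, so (p - 5) is a factor.
Divide: p^3 - 3p^2 - 16p + 30 = (p - 5)(p^2 + 2p - 6).
Apply the quadratic formula to p^2 + 2p - 6 = 0: p = (-2 +/- sqrt(28))/2, i.e. p ~= 1.6458 or p ~= -3.6458.

p = -3.6458 or p = 1.6458 or p = 5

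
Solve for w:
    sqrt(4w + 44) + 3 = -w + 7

w = -2

Isolate the radical: sqrt(4w + 44) = -w + 4.
Square both sides: 4w + 44 = (-w + 4)^2.
Expand and rearrange: w^2 - 12w - 28 = 0.
Solving gives w = 14 or w = -2.
Check each candidate in the original equation:
  w = 14: sqrt(100) = 10, while -w + 4 = -10 — extraneous.
  w = -2: sqrt(36) = 6, while -w + 4 = 6 — valid.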